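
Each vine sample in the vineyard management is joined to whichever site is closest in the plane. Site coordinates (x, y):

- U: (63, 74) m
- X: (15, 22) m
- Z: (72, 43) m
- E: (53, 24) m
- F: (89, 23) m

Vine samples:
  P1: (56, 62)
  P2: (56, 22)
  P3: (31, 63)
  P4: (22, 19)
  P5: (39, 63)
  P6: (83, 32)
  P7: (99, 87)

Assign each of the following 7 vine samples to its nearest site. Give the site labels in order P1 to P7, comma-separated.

P1 → U (d²=193.00)
P2 → E (d²=13.00)
P3 → U (d²=1145.00)
P4 → X (d²=58.00)
P5 → U (d²=697.00)
P6 → F (d²=117.00)
P7 → U (d²=1465.00)

U, E, U, X, U, F, U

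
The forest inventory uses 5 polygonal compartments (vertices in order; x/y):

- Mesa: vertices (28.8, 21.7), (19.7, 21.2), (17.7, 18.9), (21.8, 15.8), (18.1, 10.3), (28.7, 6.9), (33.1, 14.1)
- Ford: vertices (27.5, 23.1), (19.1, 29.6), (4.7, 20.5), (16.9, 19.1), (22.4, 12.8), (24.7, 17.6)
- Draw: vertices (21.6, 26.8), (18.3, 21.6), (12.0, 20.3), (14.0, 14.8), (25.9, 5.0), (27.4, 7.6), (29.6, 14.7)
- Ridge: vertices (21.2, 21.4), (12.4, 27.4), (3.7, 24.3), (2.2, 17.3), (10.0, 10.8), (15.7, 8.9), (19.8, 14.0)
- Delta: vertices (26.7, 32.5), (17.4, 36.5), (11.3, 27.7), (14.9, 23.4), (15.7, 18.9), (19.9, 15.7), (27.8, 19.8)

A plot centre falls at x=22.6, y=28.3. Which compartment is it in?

Cast a ray rightward from (22.6, 28.3). For each polygon, the edges (by vertex number in listed order) whose endpoints lie on opposite sides of y = 28.3, where each meets that height, and whether that is right or left of the point:
Mesa: no edge straddles that height → 0 crossings.
Ford: 1–2 at x≈20.78 (left), 2–3 at x≈17.04 (left) → 0 crossings.
Draw: no edge straddles that height → 0 crossings.
Ridge: no edge straddles that height → 0 crossings.
Delta: 2–3 at x≈11.72 (left), 7–1 at x≈27.06 (right) → 1 crossing.
Only Delta has an odd count, so the point is inside Delta.

Delta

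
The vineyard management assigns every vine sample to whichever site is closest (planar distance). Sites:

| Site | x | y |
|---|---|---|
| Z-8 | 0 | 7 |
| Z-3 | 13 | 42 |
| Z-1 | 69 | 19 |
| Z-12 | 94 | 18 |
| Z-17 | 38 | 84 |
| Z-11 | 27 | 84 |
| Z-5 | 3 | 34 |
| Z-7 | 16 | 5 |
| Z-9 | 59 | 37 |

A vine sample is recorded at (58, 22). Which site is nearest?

Z-1

Squared distances to each site:
Z-8: 3589.000; Z-3: 2425.000; Z-1: 130.000; Z-12: 1312.000; Z-17: 4244.000; Z-11: 4805.000; Z-5: 3169.000; Z-7: 2053.000; Z-9: 226.000.
Minimum at Z-1.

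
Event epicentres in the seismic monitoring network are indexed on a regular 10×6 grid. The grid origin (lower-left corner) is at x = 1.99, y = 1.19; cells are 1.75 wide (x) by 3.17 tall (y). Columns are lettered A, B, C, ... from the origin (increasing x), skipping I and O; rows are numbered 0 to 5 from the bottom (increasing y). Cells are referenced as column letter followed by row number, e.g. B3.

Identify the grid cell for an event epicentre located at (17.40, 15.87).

Column index: ⌊(17.40 − 1.99) / 1.75⌋ = ⌊8.806⌋ = 8 → column J
Row offset from origin: ⌊(15.87 − 1.19) / 3.17⌋ = ⌊4.631⌋ = 4 → row 4

J4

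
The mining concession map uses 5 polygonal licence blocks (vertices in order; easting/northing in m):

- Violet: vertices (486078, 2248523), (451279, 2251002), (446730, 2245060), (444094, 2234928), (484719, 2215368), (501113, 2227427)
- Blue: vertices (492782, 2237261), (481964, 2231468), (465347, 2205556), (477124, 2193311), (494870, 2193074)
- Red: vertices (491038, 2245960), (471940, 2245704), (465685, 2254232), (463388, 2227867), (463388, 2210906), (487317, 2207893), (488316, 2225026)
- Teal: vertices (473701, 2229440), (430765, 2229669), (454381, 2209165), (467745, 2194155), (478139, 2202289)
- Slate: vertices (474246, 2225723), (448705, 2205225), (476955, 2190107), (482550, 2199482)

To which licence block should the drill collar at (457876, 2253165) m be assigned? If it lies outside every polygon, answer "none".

none

Cast a ray rightward from (457876, 2253165). For each polygon, the edges (by vertex number in listed order) whose endpoints lie on opposite sides of northing = 2253165, where each meets that height, and whether that is right or left of the point:
Violet: no edge straddles that height → 0 crossings.
Blue: no edge straddles that height → 0 crossings.
Red: 2–3 at easting≈466467.6 (right), 3–4 at easting≈465592.0 (right) → 2 crossings.
Teal: no edge straddles that height → 0 crossings.
Slate: no edge straddles that height → 0 crossings.
All counts are even, so the point lies outside every listed polygon.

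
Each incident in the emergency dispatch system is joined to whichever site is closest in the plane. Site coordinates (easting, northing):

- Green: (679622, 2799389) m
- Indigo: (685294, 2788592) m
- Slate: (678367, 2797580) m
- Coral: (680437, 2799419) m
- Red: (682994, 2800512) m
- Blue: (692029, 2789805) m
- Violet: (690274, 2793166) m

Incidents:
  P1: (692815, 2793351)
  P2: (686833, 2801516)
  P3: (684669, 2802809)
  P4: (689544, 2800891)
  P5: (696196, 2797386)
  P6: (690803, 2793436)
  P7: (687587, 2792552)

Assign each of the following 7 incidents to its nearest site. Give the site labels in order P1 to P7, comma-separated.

P1 → Violet (d²=6490906.00)
P2 → Red (d²=15745937.00)
P3 → Red (d²=8081834.00)
P4 → Red (d²=43046141.00)
P5 → Violet (d²=52878484.00)
P6 → Violet (d²=352741.00)
P7 → Violet (d²=7596965.00)

Violet, Red, Red, Red, Violet, Violet, Violet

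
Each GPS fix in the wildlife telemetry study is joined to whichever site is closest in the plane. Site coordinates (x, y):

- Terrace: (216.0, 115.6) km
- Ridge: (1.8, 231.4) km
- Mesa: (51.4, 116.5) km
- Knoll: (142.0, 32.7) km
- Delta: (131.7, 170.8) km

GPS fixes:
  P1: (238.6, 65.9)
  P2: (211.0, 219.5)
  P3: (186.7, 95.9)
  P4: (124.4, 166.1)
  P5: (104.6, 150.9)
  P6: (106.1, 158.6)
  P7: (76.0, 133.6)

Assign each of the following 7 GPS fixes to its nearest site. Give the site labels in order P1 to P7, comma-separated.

P1 → Terrace (d²=2980.85)
P2 → Delta (d²=8660.18)
P3 → Terrace (d²=1246.58)
P4 → Delta (d²=75.38)
P5 → Delta (d²=1130.42)
P6 → Delta (d²=804.20)
P7 → Mesa (d²=897.57)

Terrace, Delta, Terrace, Delta, Delta, Delta, Mesa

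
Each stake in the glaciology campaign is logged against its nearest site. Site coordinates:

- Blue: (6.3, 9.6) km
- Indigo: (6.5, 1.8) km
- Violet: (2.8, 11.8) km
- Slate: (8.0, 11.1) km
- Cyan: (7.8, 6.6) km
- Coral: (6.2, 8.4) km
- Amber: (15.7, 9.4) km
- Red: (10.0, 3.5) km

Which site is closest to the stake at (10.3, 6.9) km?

Squared distances to each site:
Blue: 23.290; Indigo: 40.450; Violet: 80.260; Slate: 22.930; Cyan: 6.340; Coral: 19.060; Amber: 35.410; Red: 11.650.
Minimum at Cyan.

Cyan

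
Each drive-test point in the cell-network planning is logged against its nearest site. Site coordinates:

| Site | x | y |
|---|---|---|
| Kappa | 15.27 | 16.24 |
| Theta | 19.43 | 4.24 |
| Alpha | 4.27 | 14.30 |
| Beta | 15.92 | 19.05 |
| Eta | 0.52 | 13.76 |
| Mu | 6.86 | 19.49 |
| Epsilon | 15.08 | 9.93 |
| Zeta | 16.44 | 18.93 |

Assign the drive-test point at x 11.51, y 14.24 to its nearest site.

Kappa

Squared distances to each site:
Kappa: 18.138; Theta: 162.726; Alpha: 52.421; Beta: 42.584; Eta: 121.011; Mu: 49.185; Epsilon: 31.321; Zeta: 46.301.
Minimum at Kappa.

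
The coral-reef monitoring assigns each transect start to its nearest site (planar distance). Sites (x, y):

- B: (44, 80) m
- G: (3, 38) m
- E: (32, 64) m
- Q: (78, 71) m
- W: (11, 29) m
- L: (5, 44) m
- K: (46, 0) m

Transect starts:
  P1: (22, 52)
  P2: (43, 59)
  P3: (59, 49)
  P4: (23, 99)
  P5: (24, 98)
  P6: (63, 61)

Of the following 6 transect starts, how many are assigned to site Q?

2

P1 → E
P2 → E
P3 → Q
P4 → B
P5 → B
P6 → Q
2 of the 6 go to Q.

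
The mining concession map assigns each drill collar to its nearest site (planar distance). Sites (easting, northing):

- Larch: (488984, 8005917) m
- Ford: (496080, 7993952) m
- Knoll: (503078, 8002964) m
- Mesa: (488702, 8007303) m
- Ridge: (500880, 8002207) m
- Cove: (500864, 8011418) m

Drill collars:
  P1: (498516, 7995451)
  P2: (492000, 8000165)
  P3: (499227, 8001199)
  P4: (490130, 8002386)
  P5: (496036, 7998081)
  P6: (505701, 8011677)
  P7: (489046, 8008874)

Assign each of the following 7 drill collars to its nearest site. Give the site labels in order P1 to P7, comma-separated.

P1 → Ford (d²=8181097.00)
P2 → Larch (d²=42181760.00)
P3 → Ridge (d²=3748473.00)
P4 → Larch (d²=13781277.00)
P5 → Ford (d²=17050577.00)
P6 → Cove (d²=23463650.00)
P7 → Mesa (d²=2586377.00)

Ford, Larch, Ridge, Larch, Ford, Cove, Mesa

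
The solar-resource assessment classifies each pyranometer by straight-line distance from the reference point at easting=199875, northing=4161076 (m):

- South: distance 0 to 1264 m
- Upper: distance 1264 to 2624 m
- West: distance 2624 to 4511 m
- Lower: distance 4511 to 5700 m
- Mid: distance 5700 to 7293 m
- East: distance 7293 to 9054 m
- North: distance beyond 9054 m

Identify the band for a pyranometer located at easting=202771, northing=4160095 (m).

West

Distance = √((202771−199875)² + (4160095−4161076)²) = √(8386816.000 + 962361.000) = 3057.642 m.
2624 ≤ 3057.642 < 4511 → West.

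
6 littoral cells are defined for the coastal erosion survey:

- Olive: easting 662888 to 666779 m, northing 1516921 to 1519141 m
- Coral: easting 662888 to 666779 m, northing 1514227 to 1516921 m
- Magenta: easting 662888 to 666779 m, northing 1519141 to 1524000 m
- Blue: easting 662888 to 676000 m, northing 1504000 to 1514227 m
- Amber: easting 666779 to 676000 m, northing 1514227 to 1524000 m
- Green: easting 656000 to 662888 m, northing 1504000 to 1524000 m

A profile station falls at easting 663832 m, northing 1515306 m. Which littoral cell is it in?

Coral

The point has easting = 663832 and northing = 1515306.
Only Coral satisfies 662888 ≤ easting ≤ 666779 and 1514227 ≤ northing ≤ 1516921.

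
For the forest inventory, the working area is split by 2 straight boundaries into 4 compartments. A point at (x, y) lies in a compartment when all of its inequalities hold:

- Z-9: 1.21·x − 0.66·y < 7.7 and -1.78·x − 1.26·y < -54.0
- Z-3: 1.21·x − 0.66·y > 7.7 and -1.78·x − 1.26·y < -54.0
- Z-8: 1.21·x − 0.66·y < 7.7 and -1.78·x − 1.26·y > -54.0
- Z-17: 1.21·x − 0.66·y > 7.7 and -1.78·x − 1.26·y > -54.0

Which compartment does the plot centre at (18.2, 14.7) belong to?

Z-17

1.21·18.2 − 0.66·14.7 = 12.320, which is > 7.7
-1.78·18.2 − 1.26·14.7 = -50.918, which is > -54.0
This sign pattern matches Z-17.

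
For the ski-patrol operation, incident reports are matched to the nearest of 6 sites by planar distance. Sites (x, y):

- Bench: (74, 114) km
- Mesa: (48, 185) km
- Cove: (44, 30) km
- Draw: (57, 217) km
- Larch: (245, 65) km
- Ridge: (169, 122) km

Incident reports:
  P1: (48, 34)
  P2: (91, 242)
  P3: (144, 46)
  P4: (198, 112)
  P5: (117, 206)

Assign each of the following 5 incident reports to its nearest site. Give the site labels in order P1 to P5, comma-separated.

Cove, Draw, Ridge, Ridge, Draw

P1 → Cove (d²=32.00)
P2 → Draw (d²=1781.00)
P3 → Ridge (d²=6401.00)
P4 → Ridge (d²=941.00)
P5 → Draw (d²=3721.00)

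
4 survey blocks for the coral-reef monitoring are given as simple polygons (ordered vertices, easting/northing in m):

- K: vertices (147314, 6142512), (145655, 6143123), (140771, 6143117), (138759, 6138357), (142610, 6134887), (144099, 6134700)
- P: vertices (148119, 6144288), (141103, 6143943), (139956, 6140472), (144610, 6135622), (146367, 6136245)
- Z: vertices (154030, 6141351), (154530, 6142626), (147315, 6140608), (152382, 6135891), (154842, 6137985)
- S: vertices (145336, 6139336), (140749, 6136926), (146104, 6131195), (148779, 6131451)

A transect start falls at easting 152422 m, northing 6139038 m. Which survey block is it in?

Z

Cast a ray rightward from (152422, 6139038). For each polygon, the edges (by vertex number in listed order) whose endpoints lie on opposite sides of northing = 6139038, where each meets that height, and whether that is right or left of the point:
K: 3–4 at easting≈139046.9 (left), 6–1 at easting≈145884.3 (left) → 0 crossings.
P: 3–4 at easting≈141332.0 (left), 5–1 at easting≈146975.4 (left) → 0 crossings.
Z: 3–4 at easting≈149001.5 (left), 5–1 at easting≈154588.0 (right) → 1 crossing.
S: 1–2 at easting≈144768.8 (left), 4–1 at easting≈145466.1 (left) → 0 crossings.
Only Z has an odd count, so the point is inside Z.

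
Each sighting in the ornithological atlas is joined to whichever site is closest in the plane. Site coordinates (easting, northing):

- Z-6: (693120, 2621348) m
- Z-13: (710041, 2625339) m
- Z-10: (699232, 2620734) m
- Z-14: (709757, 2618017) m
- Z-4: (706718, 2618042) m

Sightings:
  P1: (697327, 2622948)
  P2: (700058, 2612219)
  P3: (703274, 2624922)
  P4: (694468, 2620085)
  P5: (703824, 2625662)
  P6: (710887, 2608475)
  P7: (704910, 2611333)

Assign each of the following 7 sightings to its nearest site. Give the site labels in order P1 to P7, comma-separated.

P1 → Z-10 (d²=8530821.00)
P2 → Z-10 (d²=73187501.00)
P3 → Z-10 (d²=33877108.00)
P4 → Z-6 (d²=3412273.00)
P5 → Z-13 (d²=38755418.00)
P6 → Z-14 (d²=92326664.00)
P7 → Z-4 (d²=48279545.00)

Z-10, Z-10, Z-10, Z-6, Z-13, Z-14, Z-4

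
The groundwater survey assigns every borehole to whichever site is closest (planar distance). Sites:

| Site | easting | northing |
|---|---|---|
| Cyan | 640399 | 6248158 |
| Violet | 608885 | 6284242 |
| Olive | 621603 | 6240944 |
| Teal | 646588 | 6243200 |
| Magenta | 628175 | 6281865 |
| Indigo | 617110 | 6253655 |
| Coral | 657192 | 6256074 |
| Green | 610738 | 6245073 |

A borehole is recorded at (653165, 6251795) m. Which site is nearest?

Squared distances to each site:
Cyan: 176198525.000; Violet: 3013526209.000; Olive: 1113904045.000; Teal: 117130954.000; Magenta: 1528705000.000; Indigo: 1303422625.000; Coral: 34526570.000; Green: 1845235613.000.
Minimum at Coral.

Coral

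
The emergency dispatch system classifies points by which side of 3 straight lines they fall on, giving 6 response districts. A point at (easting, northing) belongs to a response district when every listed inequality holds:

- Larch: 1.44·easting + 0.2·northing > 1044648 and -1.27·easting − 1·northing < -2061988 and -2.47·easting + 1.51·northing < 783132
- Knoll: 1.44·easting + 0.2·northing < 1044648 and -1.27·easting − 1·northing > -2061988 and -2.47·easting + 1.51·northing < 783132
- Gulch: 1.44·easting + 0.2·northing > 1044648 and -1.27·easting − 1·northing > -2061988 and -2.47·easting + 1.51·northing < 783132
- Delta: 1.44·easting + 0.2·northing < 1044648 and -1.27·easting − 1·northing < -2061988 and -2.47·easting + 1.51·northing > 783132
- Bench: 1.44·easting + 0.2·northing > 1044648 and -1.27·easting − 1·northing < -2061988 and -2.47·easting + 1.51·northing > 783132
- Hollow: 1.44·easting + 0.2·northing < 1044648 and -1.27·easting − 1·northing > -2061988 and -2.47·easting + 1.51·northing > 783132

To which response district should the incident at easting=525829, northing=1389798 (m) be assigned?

Hollow

1.44·525829 + 0.2·1389798 = 1035153.360, which is < 1044648
-1.27·525829 − 1·1389798 = -2057600.830, which is > -2061988
-2.47·525829 + 1.51·1389798 = 799797.350, which is > 783132
This sign pattern matches Hollow.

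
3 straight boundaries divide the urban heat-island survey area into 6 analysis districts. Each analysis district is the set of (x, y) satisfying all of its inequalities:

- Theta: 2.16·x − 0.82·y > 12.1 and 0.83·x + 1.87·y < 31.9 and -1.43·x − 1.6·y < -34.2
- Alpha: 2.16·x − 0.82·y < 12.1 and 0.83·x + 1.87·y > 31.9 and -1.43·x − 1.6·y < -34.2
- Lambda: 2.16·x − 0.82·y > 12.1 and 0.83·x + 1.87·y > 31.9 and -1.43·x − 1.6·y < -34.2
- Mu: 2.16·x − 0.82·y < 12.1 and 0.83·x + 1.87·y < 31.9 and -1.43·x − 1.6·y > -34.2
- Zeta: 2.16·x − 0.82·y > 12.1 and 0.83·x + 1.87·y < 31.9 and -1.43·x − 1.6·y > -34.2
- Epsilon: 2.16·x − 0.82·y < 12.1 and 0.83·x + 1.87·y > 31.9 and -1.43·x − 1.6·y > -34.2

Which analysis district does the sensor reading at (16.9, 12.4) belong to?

2.16·16.9 − 0.82·12.4 = 26.336, which is > 12.1
0.83·16.9 + 1.87·12.4 = 37.215, which is > 31.9
-1.43·16.9 − 1.6·12.4 = -44.007, which is < -34.2
This sign pattern matches Lambda.

Lambda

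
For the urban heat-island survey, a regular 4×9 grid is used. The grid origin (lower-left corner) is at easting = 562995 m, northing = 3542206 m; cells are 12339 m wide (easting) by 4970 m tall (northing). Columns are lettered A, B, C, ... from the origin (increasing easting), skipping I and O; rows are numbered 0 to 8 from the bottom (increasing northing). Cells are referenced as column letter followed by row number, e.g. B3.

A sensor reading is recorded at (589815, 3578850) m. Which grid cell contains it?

C7

Column index: ⌊(589815 − 562995) / 12339⌋ = ⌊2.174⌋ = 2 → column C
Row offset from origin: ⌊(3578850 − 3542206) / 4970⌋ = ⌊7.373⌋ = 7 → row 7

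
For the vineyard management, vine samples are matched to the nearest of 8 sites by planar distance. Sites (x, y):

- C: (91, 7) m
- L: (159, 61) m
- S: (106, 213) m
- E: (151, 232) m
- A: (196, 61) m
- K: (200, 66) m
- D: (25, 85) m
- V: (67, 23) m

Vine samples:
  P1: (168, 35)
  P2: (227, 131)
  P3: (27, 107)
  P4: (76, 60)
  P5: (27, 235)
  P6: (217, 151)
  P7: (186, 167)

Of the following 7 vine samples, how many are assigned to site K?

P1 → L
P2 → K
P3 → D
P4 → V
P5 → S
P6 → K
P7 → E
2 of the 7 go to K.

2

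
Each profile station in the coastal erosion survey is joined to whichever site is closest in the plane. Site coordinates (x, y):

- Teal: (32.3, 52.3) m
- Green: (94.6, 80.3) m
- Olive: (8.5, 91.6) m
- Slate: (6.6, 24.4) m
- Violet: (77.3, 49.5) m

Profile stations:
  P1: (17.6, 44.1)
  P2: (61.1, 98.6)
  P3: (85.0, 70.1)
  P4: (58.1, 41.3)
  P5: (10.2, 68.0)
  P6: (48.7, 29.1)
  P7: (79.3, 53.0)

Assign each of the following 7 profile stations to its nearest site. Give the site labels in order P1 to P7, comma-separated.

P1 → Teal (d²=283.33)
P2 → Green (d²=1457.14)
P3 → Green (d²=196.20)
P4 → Violet (d²=435.88)
P5 → Olive (d²=559.85)
P6 → Teal (d²=807.20)
P7 → Violet (d²=16.25)

Teal, Green, Green, Violet, Olive, Teal, Violet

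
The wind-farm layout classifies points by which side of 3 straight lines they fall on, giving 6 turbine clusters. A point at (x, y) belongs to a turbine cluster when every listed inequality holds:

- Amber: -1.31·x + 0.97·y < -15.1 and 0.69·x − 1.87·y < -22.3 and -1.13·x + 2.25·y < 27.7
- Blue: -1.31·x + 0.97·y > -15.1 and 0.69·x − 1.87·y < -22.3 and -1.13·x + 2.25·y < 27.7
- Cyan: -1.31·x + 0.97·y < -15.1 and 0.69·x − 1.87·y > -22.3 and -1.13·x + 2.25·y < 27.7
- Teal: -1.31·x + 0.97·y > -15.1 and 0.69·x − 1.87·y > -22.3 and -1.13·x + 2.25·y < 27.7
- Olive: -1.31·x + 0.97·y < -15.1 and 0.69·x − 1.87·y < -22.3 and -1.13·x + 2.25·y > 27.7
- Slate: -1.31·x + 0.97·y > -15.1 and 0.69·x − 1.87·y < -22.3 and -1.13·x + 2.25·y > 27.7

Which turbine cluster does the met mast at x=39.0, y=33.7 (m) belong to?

-1.31·39.0 + 0.97·33.7 = -18.401, which is < -15.1
0.69·39.0 − 1.87·33.7 = -36.109, which is < -22.3
-1.13·39.0 + 2.25·33.7 = 31.755, which is > 27.7
This sign pattern matches Olive.

Olive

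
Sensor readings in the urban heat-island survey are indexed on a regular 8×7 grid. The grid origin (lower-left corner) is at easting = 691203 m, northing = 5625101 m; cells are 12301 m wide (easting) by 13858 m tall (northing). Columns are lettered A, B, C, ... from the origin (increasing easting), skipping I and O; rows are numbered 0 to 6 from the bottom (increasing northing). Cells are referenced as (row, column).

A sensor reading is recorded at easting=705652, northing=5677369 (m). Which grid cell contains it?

(3, B)

Column index: ⌊(705652 − 691203) / 12301⌋ = ⌊1.175⌋ = 1 → column B
Row offset from origin: ⌊(5677369 − 5625101) / 13858⌋ = ⌊3.772⌋ = 3 → row 3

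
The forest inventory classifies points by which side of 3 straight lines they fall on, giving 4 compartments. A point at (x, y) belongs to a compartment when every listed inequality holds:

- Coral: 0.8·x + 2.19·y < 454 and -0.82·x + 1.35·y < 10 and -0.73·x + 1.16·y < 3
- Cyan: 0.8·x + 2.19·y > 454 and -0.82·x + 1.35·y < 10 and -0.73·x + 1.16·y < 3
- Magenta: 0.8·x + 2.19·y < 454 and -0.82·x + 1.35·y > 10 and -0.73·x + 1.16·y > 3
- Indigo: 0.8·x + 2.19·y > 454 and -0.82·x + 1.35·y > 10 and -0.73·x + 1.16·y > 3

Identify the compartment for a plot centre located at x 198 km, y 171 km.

Indigo

0.8·198 + 2.19·171 = 532.890, which is > 454
-0.82·198 + 1.35·171 = 68.490, which is > 10
-0.73·198 + 1.16·171 = 53.820, which is > 3
This sign pattern matches Indigo.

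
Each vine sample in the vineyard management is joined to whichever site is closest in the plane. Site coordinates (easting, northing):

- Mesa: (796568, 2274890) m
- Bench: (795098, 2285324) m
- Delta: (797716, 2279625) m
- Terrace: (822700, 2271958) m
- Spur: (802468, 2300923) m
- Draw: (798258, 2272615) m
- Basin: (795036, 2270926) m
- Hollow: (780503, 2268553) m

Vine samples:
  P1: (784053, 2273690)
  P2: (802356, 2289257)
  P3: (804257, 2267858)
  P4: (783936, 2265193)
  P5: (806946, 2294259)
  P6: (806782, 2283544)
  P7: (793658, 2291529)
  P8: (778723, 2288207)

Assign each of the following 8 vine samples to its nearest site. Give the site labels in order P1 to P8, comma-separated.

Hollow, Bench, Draw, Hollow, Spur, Delta, Bench, Bench

P1 → Hollow (d²=38991269.00)
P2 → Bench (d²=68147053.00)
P3 → Draw (d²=58617050.00)
P4 → Hollow (d²=23075089.00)
P5 → Spur (d²=64461380.00)
P6 → Delta (d²=97550917.00)
P7 → Bench (d²=40575625.00)
P8 → Bench (d²=276452314.00)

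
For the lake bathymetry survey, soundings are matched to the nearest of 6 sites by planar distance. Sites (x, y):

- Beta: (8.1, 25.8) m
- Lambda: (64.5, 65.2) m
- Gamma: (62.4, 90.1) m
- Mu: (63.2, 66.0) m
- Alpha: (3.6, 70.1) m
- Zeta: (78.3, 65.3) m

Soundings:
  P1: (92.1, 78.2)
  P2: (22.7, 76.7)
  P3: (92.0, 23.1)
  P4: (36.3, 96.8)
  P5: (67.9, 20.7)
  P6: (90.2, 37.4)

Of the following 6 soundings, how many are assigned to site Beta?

P1 → Zeta
P2 → Alpha
P3 → Zeta
P4 → Gamma
P5 → Lambda
P6 → Zeta
0 of the 6 go to Beta.

0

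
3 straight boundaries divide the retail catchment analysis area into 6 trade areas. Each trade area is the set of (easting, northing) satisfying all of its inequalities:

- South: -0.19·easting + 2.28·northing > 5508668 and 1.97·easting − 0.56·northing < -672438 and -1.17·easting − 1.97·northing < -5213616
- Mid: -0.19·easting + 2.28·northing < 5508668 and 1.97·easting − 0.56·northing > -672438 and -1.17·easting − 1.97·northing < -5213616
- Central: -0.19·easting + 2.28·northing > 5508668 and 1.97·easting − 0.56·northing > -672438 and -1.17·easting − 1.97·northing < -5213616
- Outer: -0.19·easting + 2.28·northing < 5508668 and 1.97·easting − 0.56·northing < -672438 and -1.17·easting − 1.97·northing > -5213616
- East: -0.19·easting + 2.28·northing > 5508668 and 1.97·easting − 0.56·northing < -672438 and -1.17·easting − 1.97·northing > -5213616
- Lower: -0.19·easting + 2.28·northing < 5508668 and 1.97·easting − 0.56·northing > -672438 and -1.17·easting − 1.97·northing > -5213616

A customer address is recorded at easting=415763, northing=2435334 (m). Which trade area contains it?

Mid

-0.19·415763 + 2.28·2435334 = 5473566.550, which is < 5508668
1.97·415763 − 0.56·2435334 = -544733.930, which is > -672438
-1.17·415763 − 1.97·2435334 = -5284050.690, which is < -5213616
This sign pattern matches Mid.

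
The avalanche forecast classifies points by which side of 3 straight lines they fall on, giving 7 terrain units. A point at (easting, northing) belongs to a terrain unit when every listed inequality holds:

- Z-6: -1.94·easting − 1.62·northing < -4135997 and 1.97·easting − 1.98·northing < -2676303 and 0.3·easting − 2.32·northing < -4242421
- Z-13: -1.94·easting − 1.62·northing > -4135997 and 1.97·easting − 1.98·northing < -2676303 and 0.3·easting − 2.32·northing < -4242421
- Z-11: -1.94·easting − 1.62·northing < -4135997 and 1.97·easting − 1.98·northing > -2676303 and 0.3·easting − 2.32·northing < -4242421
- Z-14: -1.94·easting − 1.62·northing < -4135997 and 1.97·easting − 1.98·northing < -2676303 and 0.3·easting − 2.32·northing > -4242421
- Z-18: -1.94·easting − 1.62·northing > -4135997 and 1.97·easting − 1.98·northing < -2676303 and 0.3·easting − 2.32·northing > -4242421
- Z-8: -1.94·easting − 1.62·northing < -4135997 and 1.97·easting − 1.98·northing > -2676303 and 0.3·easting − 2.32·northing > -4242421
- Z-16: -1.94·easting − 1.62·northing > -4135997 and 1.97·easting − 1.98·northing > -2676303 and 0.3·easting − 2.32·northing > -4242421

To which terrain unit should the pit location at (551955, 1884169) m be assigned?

Z-16

-1.94·551955 − 1.62·1884169 = -4123146.480, which is > -4135997
1.97·551955 − 1.98·1884169 = -2643303.270, which is > -2676303
0.3·551955 − 2.32·1884169 = -4205685.580, which is > -4242421
This sign pattern matches Z-16.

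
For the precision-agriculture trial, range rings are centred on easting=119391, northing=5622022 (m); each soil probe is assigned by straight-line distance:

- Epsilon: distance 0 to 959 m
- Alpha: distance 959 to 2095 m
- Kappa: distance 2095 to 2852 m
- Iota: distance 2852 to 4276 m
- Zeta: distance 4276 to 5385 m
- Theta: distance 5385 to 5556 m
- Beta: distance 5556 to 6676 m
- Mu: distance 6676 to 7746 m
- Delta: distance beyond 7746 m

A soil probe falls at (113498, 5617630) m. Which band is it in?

Distance = √((113498−119391)² + (5617630−5622022)²) = √(34727449.000 + 19289664.000) = 7349.634 m.
6676 ≤ 7349.634 < 7746 → Mu.

Mu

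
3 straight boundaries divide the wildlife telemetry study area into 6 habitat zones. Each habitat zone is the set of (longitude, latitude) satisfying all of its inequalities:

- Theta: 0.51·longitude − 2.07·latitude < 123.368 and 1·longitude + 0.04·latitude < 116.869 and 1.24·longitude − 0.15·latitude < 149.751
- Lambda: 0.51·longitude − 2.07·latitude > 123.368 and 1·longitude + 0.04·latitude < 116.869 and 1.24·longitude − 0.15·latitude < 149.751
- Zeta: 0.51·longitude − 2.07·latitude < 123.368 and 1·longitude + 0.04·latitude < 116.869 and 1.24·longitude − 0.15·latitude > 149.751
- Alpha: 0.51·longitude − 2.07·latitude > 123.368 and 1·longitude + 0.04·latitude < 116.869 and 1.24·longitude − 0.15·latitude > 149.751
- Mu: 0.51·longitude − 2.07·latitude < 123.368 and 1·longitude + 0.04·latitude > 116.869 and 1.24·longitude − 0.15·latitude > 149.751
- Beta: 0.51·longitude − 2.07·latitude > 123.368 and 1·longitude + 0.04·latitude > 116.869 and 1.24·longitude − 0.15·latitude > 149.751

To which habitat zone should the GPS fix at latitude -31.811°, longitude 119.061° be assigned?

Beta

0.51·119.061 − 2.07·-31.811 = 126.570, which is > 123.368
1·119.061 + 0.04·-31.811 = 117.789, which is > 116.869
1.24·119.061 − 0.15·-31.811 = 152.407, which is > 149.751
This sign pattern matches Beta.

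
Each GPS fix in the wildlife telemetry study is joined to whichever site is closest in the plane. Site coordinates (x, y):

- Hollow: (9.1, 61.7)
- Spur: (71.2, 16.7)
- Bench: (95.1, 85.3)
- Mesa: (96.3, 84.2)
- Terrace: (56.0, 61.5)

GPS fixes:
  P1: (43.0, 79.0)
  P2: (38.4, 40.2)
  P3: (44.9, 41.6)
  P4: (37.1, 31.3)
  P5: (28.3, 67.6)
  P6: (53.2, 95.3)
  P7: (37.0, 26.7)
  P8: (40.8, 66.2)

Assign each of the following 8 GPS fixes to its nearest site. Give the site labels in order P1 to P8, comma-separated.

Terrace, Terrace, Terrace, Terrace, Hollow, Terrace, Spur, Terrace

P1 → Terrace (d²=475.25)
P2 → Terrace (d²=763.45)
P3 → Terrace (d²=519.22)
P4 → Terrace (d²=1269.25)
P5 → Hollow (d²=403.45)
P6 → Terrace (d²=1150.28)
P7 → Spur (d²=1269.64)
P8 → Terrace (d²=253.13)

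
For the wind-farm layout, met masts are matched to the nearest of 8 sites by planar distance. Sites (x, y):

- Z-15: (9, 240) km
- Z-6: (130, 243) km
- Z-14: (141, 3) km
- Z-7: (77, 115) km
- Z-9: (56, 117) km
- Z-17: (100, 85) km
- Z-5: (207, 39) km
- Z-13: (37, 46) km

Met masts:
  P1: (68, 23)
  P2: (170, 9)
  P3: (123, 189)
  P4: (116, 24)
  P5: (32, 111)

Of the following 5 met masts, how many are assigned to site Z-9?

1

P1 → Z-13
P2 → Z-14
P3 → Z-6
P4 → Z-14
P5 → Z-9
1 of the 5 goes to Z-9.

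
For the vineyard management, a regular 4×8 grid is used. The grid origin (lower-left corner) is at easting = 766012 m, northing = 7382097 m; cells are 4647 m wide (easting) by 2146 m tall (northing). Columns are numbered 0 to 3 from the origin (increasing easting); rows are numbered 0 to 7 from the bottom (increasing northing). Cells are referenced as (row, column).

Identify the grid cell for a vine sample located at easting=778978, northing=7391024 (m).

Column index: ⌊(778978 − 766012) / 4647⌋ = ⌊2.790⌋ = 2
Row offset from origin: ⌊(7391024 − 7382097) / 2146⌋ = ⌊4.160⌋ = 4 → row 4

(4, 2)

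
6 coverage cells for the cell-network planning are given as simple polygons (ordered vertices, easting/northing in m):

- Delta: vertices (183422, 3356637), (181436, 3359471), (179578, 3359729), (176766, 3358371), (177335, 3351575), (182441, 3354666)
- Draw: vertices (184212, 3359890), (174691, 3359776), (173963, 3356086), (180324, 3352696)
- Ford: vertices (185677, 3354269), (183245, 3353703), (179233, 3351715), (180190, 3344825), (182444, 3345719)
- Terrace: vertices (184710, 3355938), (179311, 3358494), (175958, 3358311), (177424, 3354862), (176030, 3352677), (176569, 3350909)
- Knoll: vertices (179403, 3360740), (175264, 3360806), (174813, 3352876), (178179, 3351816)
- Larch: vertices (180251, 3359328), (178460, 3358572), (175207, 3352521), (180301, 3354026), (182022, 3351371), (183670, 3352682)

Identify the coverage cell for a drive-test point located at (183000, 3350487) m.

Ford

Cast a ray rightward from (183000, 3350487). For each polygon, the edges (by vertex number in listed order) whose endpoints lie on opposite sides of northing = 3350487, where each meets that height, and whether that is right or left of the point:
Delta: no edge straddles that height → 0 crossings.
Draw: no edge straddles that height → 0 crossings.
Ford: 3–4 at easting≈179403.6 (left), 5–1 at easting≈184246.9 (right) → 1 crossing.
Terrace: no edge straddles that height → 0 crossings.
Knoll: no edge straddles that height → 0 crossings.
Larch: no edge straddles that height → 0 crossings.
Only Ford has an odd count, so the point is inside Ford.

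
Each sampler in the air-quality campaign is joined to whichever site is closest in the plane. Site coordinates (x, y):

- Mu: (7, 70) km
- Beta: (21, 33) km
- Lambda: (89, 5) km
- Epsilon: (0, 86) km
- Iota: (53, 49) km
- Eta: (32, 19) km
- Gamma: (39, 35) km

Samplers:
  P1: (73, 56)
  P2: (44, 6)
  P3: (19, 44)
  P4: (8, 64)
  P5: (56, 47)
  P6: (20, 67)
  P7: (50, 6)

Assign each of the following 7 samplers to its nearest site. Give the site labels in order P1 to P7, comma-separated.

Iota, Eta, Beta, Mu, Iota, Mu, Eta

P1 → Iota (d²=449.00)
P2 → Eta (d²=313.00)
P3 → Beta (d²=125.00)
P4 → Mu (d²=37.00)
P5 → Iota (d²=13.00)
P6 → Mu (d²=178.00)
P7 → Eta (d²=493.00)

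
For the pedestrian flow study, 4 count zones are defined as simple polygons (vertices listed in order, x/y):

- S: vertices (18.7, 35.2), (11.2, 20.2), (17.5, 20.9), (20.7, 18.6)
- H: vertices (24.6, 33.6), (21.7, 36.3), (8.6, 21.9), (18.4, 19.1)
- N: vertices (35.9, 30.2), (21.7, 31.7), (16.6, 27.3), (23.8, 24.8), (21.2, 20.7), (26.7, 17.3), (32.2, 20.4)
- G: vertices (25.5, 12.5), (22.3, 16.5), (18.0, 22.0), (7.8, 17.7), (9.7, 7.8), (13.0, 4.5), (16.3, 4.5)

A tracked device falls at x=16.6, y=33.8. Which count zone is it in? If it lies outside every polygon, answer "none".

Cast a ray rightward from (16.6, 33.8). For each polygon, the edges (by vertex number in listed order) whose endpoints lie on opposite sides of y = 33.8, where each meets that height, and whether that is right or left of the point:
S: 1–2 at x≈18.00 (right), 4–1 at x≈18.87 (right) → 2 crossings.
H: 1–2 at x≈24.39 (right), 2–3 at x≈19.43 (right) → 2 crossings.
N: no edge straddles that height → 0 crossings.
G: no edge straddles that height → 0 crossings.
All counts are even, so the point lies outside every listed polygon.

none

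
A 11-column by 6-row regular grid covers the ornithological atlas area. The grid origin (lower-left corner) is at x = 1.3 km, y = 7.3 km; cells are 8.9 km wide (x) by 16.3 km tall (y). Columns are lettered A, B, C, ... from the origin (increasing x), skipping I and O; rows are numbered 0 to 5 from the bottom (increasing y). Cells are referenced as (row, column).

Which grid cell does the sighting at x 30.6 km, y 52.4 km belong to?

Column index: ⌊(30.6 − 1.3) / 8.9⌋ = ⌊3.292⌋ = 3 → column D
Row offset from origin: ⌊(52.4 − 7.3) / 16.3⌋ = ⌊2.767⌋ = 2 → row 2

(2, D)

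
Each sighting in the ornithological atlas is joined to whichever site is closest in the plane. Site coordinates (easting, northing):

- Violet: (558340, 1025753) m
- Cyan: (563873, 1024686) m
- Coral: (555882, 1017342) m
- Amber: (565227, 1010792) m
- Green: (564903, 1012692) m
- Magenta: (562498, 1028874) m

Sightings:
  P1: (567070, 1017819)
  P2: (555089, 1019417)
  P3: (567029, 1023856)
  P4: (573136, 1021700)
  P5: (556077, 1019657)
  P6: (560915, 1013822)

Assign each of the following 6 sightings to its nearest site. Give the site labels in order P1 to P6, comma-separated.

P1 → Green (d²=30982018.00)
P2 → Coral (d²=4934474.00)
P3 → Cyan (d²=10649236.00)
P4 → Cyan (d²=94719365.00)
P5 → Coral (d²=5397250.00)
P6 → Green (d²=17181044.00)

Green, Coral, Cyan, Cyan, Coral, Green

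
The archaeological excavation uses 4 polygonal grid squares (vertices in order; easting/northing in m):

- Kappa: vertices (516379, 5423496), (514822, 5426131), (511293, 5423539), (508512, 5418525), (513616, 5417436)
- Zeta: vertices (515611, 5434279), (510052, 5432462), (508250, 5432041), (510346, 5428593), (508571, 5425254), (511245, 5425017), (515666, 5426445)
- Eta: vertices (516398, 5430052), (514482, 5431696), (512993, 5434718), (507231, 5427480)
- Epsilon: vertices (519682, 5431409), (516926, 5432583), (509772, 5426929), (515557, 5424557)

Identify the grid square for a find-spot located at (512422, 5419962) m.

Kappa

Cast a ray rightward from (512422, 5419962). For each polygon, the edges (by vertex number in listed order) whose endpoints lie on opposite sides of northing = 5419962, where each meets that height, and whether that is right or left of the point:
Kappa: 3–4 at easting≈509309.0 (left), 5–1 at easting≈514767.7 (right) → 1 crossing.
Zeta: no edge straddles that height → 0 crossings.
Eta: no edge straddles that height → 0 crossings.
Epsilon: no edge straddles that height → 0 crossings.
Only Kappa has an odd count, so the point is inside Kappa.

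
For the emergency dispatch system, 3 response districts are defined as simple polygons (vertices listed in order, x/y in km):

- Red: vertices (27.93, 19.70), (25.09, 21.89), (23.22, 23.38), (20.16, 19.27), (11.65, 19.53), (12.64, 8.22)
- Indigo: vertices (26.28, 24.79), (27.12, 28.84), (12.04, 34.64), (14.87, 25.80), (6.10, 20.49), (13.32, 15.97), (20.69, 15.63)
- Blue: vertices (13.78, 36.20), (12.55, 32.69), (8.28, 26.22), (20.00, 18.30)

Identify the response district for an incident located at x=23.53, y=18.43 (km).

Cast a ray rightward from (23.53, 18.43). For each polygon, the edges (by vertex number in listed order) whose endpoints lie on opposite sides of y = 18.43, where each meets that height, and whether that is right or left of the point:
Red: 5–6 at x≈11.746 (left), 6–1 at x≈26.239 (right) → 1 crossing.
Indigo: 5–6 at x≈9.391 (left), 7–1 at x≈22.399 (left) → 0 crossings.
Blue: 3–4 at x≈19.808 (left), 4–1 at x≈19.955 (left) → 0 crossings.
Only Red has an odd count, so the point is inside Red.

Red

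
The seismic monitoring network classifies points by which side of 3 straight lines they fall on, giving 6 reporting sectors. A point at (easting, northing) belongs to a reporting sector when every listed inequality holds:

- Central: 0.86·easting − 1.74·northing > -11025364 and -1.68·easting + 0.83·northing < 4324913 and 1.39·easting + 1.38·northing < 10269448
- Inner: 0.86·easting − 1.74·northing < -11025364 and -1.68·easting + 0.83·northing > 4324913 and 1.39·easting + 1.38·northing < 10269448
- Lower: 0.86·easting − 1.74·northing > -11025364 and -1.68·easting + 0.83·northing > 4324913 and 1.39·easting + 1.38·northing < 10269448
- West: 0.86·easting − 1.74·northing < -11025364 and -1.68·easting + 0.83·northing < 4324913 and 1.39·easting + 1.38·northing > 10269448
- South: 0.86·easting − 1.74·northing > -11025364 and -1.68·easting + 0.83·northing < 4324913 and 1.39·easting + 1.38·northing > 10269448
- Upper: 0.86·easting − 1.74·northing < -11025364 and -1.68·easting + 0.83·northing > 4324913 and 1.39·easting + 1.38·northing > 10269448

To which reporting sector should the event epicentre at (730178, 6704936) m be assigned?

0.86·730178 − 1.74·6704936 = -11038635.560, which is < -11025364
-1.68·730178 + 0.83·6704936 = 4338397.840, which is > 4324913
1.39·730178 + 1.38·6704936 = 10267759.100, which is < 10269448
This sign pattern matches Inner.

Inner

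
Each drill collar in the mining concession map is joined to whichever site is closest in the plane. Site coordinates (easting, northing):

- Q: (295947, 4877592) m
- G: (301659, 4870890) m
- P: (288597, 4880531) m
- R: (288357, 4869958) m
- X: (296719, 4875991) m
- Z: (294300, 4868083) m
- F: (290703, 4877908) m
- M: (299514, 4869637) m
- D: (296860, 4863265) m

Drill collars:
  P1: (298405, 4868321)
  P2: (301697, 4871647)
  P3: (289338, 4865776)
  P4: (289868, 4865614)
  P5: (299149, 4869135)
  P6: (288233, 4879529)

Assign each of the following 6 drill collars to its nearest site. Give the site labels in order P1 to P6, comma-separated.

M, G, R, R, M, P

P1 → M (d²=2961737.00)
P2 → G (d²=574493.00)
P3 → R (d²=18451485.00)
P4 → R (d²=21153457.00)
P5 → M (d²=385229.00)
P6 → P (d²=1136500.00)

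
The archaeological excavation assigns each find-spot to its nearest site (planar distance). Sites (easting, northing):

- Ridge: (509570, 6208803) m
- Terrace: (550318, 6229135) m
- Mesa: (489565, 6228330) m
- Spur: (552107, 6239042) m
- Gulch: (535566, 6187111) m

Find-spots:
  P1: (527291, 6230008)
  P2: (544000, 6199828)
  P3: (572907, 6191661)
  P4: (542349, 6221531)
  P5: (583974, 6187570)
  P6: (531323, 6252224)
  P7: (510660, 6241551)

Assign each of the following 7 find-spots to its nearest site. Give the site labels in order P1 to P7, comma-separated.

Terrace, Gulch, Gulch, Terrace, Gulch, Spur, Mesa

P1 → Terrace (d²=531004858.00)
P2 → Gulch (d²=232854445.00)
P3 → Gulch (d²=1415052781.00)
P4 → Terrace (d²=121325777.00)
P5 → Gulch (d²=2343545145.00)
P6 → Spur (d²=605739780.00)
P7 → Mesa (d²=619793866.00)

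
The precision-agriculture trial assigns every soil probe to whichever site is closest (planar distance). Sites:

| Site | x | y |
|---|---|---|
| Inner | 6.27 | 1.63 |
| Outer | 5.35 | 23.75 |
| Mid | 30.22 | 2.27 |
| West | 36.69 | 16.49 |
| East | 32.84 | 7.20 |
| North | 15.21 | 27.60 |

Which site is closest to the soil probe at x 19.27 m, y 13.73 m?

North

Squared distances to each site:
Inner: 315.410; Outer: 294.167; Mid: 251.234; West: 311.074; East: 226.786; North: 208.861.
Minimum at North.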